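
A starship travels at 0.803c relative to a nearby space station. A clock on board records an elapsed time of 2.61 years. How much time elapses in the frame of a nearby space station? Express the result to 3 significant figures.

γ = 1/√(1 − β²) = 1/√(1 − 0.644809) = 1/√0.355191 = 1/0.595979 = 1.6779.
Time dilation: Δt = γ·Δτ = 1.6779 × 2.61 = 4.38 years.

4.38 years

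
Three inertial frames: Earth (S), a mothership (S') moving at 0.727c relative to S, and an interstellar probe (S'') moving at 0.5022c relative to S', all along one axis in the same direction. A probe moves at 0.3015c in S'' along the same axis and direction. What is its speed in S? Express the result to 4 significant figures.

First combine the probe and interstellar probe (S''→S'): u₁ = (0.3015 + 0.5022)/(1 + 0.3015×0.5022) = 0.8037/1.1514133 = 0.69801.
Then combine with the mothership (S'→S): u = (0.69801 + 0.727)/(1 + 0.69801×0.727) = 1.42501/1.50745327 = 0.94531.

0.9453c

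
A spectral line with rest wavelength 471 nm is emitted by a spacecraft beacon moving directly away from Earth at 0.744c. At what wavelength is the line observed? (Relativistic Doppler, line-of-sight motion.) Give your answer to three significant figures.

Relativistic Doppler for wavelength: λ_obs = λ_src · √((1+β)/(1−β)).
With β = 0.744: factor = √(1.744/0.256) = 2.6101.
λ_obs = 471 × 2.6101 = 1230 nm.

1230 nm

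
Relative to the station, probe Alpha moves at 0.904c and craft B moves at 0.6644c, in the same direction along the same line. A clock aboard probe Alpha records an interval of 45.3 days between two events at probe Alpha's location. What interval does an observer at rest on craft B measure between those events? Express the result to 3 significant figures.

56.6 days

Transform probe Alpha's velocity into craft B's frame: (0.904 − 0.6644)/(1 − 0.904·0.6644) = 0.2396/0.3993824, so the relative speed is 0.59993c.
At |u| = 0.59993c, γ = (1 − 0.359916)^(−1/2) = 1.2499.
Probe Alpha's interval is proper; time dilation gives Δt_B = γΔτ = 1.2499 × 45.3 days = 56.6 days.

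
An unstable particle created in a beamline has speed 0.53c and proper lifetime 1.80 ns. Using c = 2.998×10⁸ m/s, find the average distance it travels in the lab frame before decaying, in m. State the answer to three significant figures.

0.337 m

With β = 0.53, γ = 1/√(1 − 0.53²) = 1/√0.7191 = 1.1792.
Lab-frame lifetime: Δt = γτ = 1.1792 × 1.80 ns = 2.1226 ns.
Distance: d = vΔt = 0.53 × 2.998×10⁸ m/s × 2.1226×10^-9 s = 0.337 m.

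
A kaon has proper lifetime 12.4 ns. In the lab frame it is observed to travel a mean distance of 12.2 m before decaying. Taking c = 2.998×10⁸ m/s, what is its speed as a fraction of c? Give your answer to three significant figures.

0.957c

Lab distance = (lab lifetime)·v = γτ·βc, so βγ = d/(cτ) = 12.20/(2.998×10⁸ × 1.240×10^-8) = 3.2818.
With βγ = 3.2818: γ² = 1 + (βγ)² = 11.7702, and β = (βγ)/γ = 3.2818/3.43077 = 0.957.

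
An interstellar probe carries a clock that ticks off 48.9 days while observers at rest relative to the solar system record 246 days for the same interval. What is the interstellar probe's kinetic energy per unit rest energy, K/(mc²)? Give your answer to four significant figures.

4.031

The time-dilation ratio gives γ = 246/48.9 = 5.03067.
Since K = (γ−1)mc², K/(mc²) = 5.03067 − 1 = 4.031.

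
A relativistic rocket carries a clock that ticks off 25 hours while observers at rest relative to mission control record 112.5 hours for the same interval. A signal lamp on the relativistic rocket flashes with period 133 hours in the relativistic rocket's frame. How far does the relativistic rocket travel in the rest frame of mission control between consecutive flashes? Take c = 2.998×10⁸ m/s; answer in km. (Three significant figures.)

6.30×10^11 km

The time-dilation ratio gives γ = 112.5/25 = 4.5.
β = √(1 − 1/γ²) = 0.975. Lab-frame period = γτ = 4.5×133 hours = 598.5 hours. Distance = βc × γτ = 0.975 × 2.998×10⁸ m/s × 2154600 s = 6.2980×10^14 m = 6.30×10^11 km.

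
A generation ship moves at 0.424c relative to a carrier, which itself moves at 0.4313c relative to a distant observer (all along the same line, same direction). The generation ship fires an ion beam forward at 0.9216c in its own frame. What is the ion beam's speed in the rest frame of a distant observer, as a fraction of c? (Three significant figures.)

0.987c

Compose velocities in two stages. Stage 1 (into S'): u₁ = (0.9216+0.424)/(1+0.9216×0.424) = 0.96753.
Stage 2 (into S): u = (0.96753+0.4313)/(1+0.96753×0.4313) = 0.98697, so the speed is 0.987c.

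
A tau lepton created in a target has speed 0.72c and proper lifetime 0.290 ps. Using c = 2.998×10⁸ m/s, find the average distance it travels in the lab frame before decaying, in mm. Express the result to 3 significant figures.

0.0902 mm

With β = 0.72, γ = 1/√(1 − 0.72²) = 1/√0.4816 = 1.441.
Lab-frame lifetime: Δt = γτ = 1.441 × 0.290 ps = 0.41789 ps.
Distance: d = vΔt = 0.72 × 2.998×10⁸ m/s × 4.1789×10^-13 s = 9.02×10^-5 m = 0.0902 mm.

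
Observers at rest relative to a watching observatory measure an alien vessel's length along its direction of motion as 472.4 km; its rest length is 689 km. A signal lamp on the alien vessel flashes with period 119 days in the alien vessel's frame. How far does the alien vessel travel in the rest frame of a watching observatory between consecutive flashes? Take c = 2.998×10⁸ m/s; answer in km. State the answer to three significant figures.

3.27×10^12 km

γ = L₀/L = 689/472.4 = 1.45851.
β = √(1 − 1/γ²) = 0.72795. Lab-frame period = γτ = 1.45851×119 days = 173.56 days. Distance = βc × γτ = 0.72795 × 2.998×10⁸ m/s × 14995584 s = 3.2726×10^15 m = 3.27×10^12 km.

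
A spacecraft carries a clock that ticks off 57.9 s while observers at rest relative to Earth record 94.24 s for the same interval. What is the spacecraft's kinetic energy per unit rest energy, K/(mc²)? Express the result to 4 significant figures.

0.6276

The time-dilation ratio gives γ = 94.24/57.9 = 1.62763.
K/(mc²) = γ − 1 = 1.62763 − 1 = 0.6276.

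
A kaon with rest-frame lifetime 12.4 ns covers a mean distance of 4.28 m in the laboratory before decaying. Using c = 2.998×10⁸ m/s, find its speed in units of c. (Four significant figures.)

0.7550c

Let x = d/(cτ) = 4.280 m / (2.998×10⁸ m/s × 1.240×10^-8 s) = 1.1513. Since d = βγcτ, x = βγ = β/√(1−β²).
Solving: β² = x²/(1+x²) = 1.32549/2.32549 = 0.569983, so β = 0.7550.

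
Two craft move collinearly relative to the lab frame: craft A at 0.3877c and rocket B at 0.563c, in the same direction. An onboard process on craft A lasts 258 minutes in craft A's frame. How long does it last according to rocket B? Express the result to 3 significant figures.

265 minutes

Transform craft A's velocity into rocket B's frame: (0.3877 − 0.563)/(1 − 0.3877·0.563) = −0.1753/0.7817249, so the relative speed is 0.22425c.
At |u| = 0.22425c, γ = (1 − 0.0502881)^(−1/2) = 1.0261.
The clock on craft A records proper time, so rocket B measures Δt = γΔτ = 1.0261 × 258 = 265 minutes.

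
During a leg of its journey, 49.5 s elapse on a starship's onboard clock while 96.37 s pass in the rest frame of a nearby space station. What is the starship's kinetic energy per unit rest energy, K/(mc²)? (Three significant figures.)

γ = Δt/Δτ = 96.37/49.5 = 1.94687.
Since K = (γ−1)mc², K/(mc²) = 1.94687 − 1 = 0.947.

0.947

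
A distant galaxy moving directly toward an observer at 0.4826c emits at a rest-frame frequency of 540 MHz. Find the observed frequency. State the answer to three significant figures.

Relativistic Doppler (source moving toward): f_obs = f_src · √((1+β)/(1−β)).
With β = 0.4826: factor = √(1.4826/0.5174) = 1.6928.
f_obs = 540 × 1.6928 = 914 MHz.

914 MHz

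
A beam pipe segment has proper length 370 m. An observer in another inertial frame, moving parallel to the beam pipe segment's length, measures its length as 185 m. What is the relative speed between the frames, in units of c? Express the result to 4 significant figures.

Length contraction gives γ = L₀/L = 370/185 = 2.
β = √(1 − 1/γ²) = √0.75 = 0.8660.

0.8660c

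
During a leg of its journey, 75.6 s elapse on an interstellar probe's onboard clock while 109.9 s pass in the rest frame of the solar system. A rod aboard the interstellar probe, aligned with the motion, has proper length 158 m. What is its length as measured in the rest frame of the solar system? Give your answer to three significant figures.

109 m

From Δt = γΔτ: γ = 109.9/75.6 = 1.4537.
The rod contracts by the same γ: 158 m / 1.4537 = 109 m.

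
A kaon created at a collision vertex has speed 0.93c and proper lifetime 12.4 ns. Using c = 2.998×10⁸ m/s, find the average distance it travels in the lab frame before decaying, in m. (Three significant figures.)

β² = 0.8649, so γ = 1/√0.1351 = 2.7206.
Lab-frame lifetime: Δt = γτ = 2.7206 × 12.4 ns = 33.735 ns.
Distance: d = vΔt = 0.93 × 2.998×10⁸ m/s × 3.3735×10^-8 s = 9.41 m.

9.41 m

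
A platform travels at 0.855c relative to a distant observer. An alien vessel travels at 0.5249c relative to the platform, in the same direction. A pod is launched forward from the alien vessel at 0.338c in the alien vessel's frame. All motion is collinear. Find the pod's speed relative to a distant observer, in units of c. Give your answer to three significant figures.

0.976c

Apply u = (u'+v)/(1+u'v) twice. Pod in the platform frame: (0.338+0.5249)/(1+0.338·0.5249) = 0.8629/1.1774162 = 0.73288c.
That velocity, transformed to the rest frame of a distant observer: (0.73288+0.855)/(1+0.73288·0.855) = 1.58788/1.6266124 = 0.97619c.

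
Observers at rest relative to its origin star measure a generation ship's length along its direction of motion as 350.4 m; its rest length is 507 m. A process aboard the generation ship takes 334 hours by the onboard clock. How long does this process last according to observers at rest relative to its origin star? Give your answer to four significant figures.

483.3 hours

Length contraction gives γ = L₀/L = 507/350.4 = 1.44692.
The same γ dilates the second interval: 1.44692 × 334 hours = 483.3 hours.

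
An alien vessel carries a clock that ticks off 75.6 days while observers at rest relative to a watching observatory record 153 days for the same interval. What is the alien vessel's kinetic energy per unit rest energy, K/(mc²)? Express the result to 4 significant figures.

1.024

From Δt = γΔτ: γ = 153/75.6 = 2.02381.
Since K = (γ−1)mc², K/(mc²) = 2.02381 − 1 = 1.024.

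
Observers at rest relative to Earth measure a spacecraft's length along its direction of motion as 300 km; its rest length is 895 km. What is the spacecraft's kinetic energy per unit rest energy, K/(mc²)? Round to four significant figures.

γ = L₀/L = 895/300 = 2.98333.
Since K = (γ−1)mc², K/(mc²) = 2.98333 − 1 = 1.983.

1.983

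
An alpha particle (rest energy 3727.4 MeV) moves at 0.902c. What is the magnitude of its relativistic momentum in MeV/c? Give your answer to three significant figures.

7790 MeV/c

γ = 1/√(1 − β²) = 1/√(1 − 0.813604) = 1/√0.186396 = 1/0.431736 = 2.3162.
Momentum: p = γβ·mc = 2.3162 × 0.902 × 3727.4 MeV/c = 7790 MeV/c.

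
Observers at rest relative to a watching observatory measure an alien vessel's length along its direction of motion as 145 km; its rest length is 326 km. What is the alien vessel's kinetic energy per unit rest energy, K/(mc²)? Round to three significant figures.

1.25

From L = L₀/γ: γ = 326/145 = 2.24828.
K/(mc²) = γ − 1 = 2.24828 − 1 = 1.25.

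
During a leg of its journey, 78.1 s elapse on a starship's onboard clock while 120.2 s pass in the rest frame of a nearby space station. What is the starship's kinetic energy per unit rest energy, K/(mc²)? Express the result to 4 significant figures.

0.5391

γ = Δt/Δτ = 120.2/78.1 = 1.53905.
Since K = (γ−1)mc², K/(mc²) = 1.53905 − 1 = 0.5391.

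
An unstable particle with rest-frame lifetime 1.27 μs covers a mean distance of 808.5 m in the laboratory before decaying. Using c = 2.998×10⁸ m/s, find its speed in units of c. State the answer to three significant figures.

d = βγcτ ⇒ βγ = d/(cτ) = 808.5 m / (380.746 m) = 2.1235.
β = (βγ)/√(1+(βγ)²) = 2.1235/√5.50925 = 0.905.

0.905c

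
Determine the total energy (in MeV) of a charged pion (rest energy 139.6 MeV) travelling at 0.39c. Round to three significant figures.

152 MeV

With β = 0.39, γ = 1/√(1 − 0.39²) = 1/√0.8479 = 1.086.
Total energy: E = γmc² = 1.086 × 139.6 MeV = 152 MeV.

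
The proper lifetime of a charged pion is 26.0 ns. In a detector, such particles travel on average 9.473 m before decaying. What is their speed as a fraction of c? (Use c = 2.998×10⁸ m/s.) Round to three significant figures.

d = βγcτ ⇒ βγ = d/(cτ) = 9.473 m / (7.7948 m) = 1.2153.
β = (βγ)/√(1+(βγ)²) = 1.2153/√2.47695 = 0.772.

0.772c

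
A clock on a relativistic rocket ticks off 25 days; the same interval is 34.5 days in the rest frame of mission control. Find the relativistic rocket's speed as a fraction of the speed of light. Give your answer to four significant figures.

γ = Δt/Δτ = 34.5/25 = 1.38.
β = √(1 − 1/γ²) = √(1 − 0.5251) = √0.4749 = 0.6891.

0.6891c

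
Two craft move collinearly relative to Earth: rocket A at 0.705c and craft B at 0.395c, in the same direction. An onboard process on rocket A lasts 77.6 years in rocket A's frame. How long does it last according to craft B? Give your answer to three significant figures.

85.9 years

Transform rocket A's velocity into craft B's frame: (0.705 − 0.395)/(1 − 0.705·0.395) = 0.31/0.721525, so the relative speed is 0.42965c.
At |u| = 0.42965c, γ = (1 − 0.184599)^(−1/2) = 1.1074.
The clock on rocket A records proper time, so craft B measures Δt = γΔτ = 1.1074 × 77.6 = 85.9 years.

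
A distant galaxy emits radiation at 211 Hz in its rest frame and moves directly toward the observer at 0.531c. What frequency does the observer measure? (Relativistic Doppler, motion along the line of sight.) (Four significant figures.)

Relativistic Doppler (source moving toward): f_obs = f_src · √((1+β)/(1−β)).
With β = 0.531: factor = √(1.531/0.469) = 1.8068.
f_obs = 211 × 1.8068 = 381.2 Hz.

381.2 Hz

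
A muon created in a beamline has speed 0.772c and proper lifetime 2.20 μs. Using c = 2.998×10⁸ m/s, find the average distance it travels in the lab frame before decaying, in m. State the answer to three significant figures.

γ = 1/√(1 − β²) = 1/√(1 − 0.595984) = 1/√0.404016 = 1/0.635623 = 1.5733.
Lab-frame lifetime: Δt = γτ = 1.5733 × 2.20 μs = 3.4613 μs.
Distance: d = vΔt = 0.772 × 2.998×10⁸ m/s × 3.4613×10^-6 s = 801 m.

801 m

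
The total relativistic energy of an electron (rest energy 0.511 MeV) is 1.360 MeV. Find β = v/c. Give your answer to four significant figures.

0.9267

Total energy E = γmc² gives γ = 1.360/0.511 = 2.6614.
Hence β = √(1 − 1/γ²) = √(1 − 0.141182) = √0.858818 = 0.9267.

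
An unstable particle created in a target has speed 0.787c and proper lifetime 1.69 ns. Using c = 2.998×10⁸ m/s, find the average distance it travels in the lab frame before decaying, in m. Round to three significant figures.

0.646 m

Lorentz factor: γ = (1 − 0.619369)^(−1/2) = 1.6209.
Lab-frame lifetime: Δt = γτ = 1.6209 × 1.69 ns = 2.7393 ns.
Distance: d = vΔt = 0.787 × 2.998×10⁸ m/s × 2.7393×10^-9 s = 0.646 m.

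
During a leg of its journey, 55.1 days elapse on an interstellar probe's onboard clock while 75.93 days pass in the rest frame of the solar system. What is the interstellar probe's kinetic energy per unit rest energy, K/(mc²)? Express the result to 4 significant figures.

The time-dilation ratio gives γ = 75.93/55.1 = 1.37804.
Since K = (γ−1)mc², K/(mc²) = 1.37804 − 1 = 0.3780.

0.3780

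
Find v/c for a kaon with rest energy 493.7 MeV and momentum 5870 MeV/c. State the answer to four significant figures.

0.9965

βγ = pc/(mc²) = 5870/493.7 = 11.89.
Since γ² = 1 + (βγ)² = 142.372, γ = √142.372 = 11.932, and β = (βγ)/γ = 11.89/11.932 = 0.9965.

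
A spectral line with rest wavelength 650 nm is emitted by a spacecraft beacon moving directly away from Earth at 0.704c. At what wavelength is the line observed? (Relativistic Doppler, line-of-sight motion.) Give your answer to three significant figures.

1560 nm

Relativistic Doppler for wavelength: λ_obs = λ_src · √((1+β)/(1−β)).
With β = 0.704: factor = √(1.704/0.296) = 2.3993.
λ_obs = 650 × 2.3993 = 1560 nm.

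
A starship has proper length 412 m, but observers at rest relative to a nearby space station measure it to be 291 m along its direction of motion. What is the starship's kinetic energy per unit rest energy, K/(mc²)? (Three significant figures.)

γ = L₀/L = 412/291 = 1.41581.
Since K = (γ−1)mc², K/(mc²) = 1.41581 − 1 = 0.416.

0.416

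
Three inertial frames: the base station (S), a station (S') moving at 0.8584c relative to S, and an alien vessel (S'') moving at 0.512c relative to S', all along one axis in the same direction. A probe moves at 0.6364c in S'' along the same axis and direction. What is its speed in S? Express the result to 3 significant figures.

Apply u = (u'+v)/(1+u'v) twice. Probe in the station frame: (0.6364+0.512)/(1+0.6364·0.512) = 1.1484/1.3258368 = 0.86617c.
That velocity, transformed to the rest frame of the base station: (0.86617+0.8584)/(1+0.86617·0.8584) = 1.72457/1.743520328 = 0.98913c.

0.989c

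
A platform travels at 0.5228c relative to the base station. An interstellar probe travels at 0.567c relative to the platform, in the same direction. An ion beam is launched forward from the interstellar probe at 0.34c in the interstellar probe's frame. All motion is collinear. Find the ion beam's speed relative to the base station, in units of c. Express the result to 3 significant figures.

0.918c

Apply u = (u'+v)/(1+u'v) twice. Ion beam in the platform frame: (0.34+0.567)/(1+0.34·0.567) = 0.907/1.19278 = 0.76041c.
That velocity, transformed to the rest frame of the base station: (0.76041+0.5228)/(1+0.76041·0.5228) = 1.28321/1.397542348 = 0.91819c.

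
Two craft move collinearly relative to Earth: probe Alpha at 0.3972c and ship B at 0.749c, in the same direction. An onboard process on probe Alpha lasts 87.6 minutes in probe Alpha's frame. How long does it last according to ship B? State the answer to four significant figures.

101.2 minutes

The velocity of probe Alpha relative to ship B is (0.3972 − 0.749)c / (1 − 0.3972×0.749) = −0.50078c; relative speed 0.50078c.
γ for this relative speed: γ = 1/√(1 − 0.250781) = 1.1553.
Probe Alpha's interval is proper; time dilation gives Δt_B = γΔτ = 1.1553 × 87.6 minutes = 101.2 minutes.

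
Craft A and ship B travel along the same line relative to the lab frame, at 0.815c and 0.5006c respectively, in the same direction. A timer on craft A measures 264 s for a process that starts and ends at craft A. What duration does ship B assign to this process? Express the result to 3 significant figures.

Speed of craft A in ship B's frame: u = (v_A − v_B)/(1 − v_A v_B/c²) = (0.815 − 0.5006)/(1 − 0.815×0.5006) = 0.3144/0.592011 = 0.53107; |u| = 0.53107c.
At |u| = 0.53107c, γ = (1 − 0.282035)^(−1/2) = 1.1802.
The clock on craft A records proper time, so ship B measures Δt = γΔτ = 1.1802 × 264 = 312 s.

312 s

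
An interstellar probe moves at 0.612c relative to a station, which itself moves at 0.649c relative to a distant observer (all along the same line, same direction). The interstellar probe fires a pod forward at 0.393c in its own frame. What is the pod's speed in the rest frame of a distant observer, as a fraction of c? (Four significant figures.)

First combine the pod and interstellar probe (S''→S'): u₁ = (0.393 + 0.612)/(1 + 0.393×0.612) = 1.005/1.240516 = 0.81015.
Then combine with the station (S'→S): u = (0.81015 + 0.649)/(1 + 0.81015×0.649) = 1.45915/1.52578735 = 0.95633.

0.9563c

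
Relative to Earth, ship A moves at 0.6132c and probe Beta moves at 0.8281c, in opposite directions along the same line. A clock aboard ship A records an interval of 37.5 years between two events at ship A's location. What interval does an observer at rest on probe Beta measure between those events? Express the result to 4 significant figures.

127.7 years

Transform ship A's velocity into probe Beta's frame: (0.6132 + 0.8281)/(1 + 0.6132·0.8281) = 1.4413/1.50779092, so the relative speed is 0.9559c.
γ for this relative speed: γ = 1/√(1 − 0.913745) = 3.4049.
The clock on ship A records proper time, so probe Beta measures Δt = γΔτ = 3.4049 × 37.5 = 127.7 years.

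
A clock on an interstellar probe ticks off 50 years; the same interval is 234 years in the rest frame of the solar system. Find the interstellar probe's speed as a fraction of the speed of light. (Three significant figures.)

0.977c

γ = Δt/Δτ = 234/50 = 4.68.
β = √(1 − 1/γ²) = √(1 − 0.0456571) = √0.9543429 = 0.977.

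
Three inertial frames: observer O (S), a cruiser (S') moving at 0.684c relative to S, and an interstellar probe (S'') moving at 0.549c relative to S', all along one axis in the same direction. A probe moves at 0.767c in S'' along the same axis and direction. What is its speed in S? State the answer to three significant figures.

First combine the probe and interstellar probe (S''→S'): u₁ = (0.767 + 0.549)/(1 + 0.767×0.549) = 1.316/1.421083 = 0.92605.
Then combine with the cruiser (S'→S): u = (0.92605 + 0.684)/(1 + 0.92605×0.684) = 1.61005/1.6334182 = 0.98569.

0.986c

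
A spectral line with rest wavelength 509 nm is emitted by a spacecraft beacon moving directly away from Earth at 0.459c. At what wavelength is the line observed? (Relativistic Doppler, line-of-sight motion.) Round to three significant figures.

Relativistic Doppler for wavelength: λ_obs = λ_src · √((1+β)/(1−β)).
With β = 0.459: factor = √(1.459/0.541) = 1.6422.
λ_obs = 509 × 1.6422 = 836 nm.

836 nm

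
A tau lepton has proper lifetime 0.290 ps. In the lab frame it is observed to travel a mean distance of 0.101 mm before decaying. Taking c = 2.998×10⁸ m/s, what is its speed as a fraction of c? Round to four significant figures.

Lab distance = (lab lifetime)·v = γτ·βc, so βγ = d/(cτ) = 1.010×10^-4/(2.998×10⁸ × 2.900×10^-13) = 1.1617.
With βγ = 1.1617: γ² = 1 + (βγ)² = 2.34955, and β = (βγ)/γ = 1.1617/1.53282 = 0.7579.

0.7579c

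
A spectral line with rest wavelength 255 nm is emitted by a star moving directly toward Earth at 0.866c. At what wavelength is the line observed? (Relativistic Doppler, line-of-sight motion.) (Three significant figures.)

Relativistic Doppler for wavelength: λ_obs = λ_src · √((1−β)/(1+β)).
With β = 0.866: factor = √(0.134/1.866) = 0.26798.
λ_obs = 255 × 0.26798 = 68.3 nm.

68.3 nm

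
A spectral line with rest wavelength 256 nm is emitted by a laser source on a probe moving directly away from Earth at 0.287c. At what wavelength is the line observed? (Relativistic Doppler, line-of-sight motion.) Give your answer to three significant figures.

Relativistic Doppler for wavelength: λ_obs = λ_src · √((1+β)/(1−β)).
With β = 0.287: factor = √(1.287/0.713) = 1.3435.
λ_obs = 256 × 1.3435 = 344 nm.

344 nm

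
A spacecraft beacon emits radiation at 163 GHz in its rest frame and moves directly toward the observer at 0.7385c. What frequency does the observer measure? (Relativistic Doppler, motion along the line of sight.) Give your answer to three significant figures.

420 GHz

Relativistic Doppler (source moving toward): f_obs = f_src · √((1+β)/(1−β)).
With β = 0.7385: factor = √(1.7385/0.2615) = 2.5784.
f_obs = 163 × 2.5784 = 420 GHz.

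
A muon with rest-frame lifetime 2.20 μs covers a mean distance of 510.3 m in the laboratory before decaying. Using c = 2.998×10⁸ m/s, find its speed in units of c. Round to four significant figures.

Let x = d/(cτ) = 510.3 m / (2.998×10⁸ m/s × 2.200×10^-6 s) = 0.7737. Since d = βγcτ, x = βγ = β/√(1−β²).
Solving: β² = x²/(1+x²) = 0.598612/1.598612 = 0.374457, so β = 0.6119.

0.6119c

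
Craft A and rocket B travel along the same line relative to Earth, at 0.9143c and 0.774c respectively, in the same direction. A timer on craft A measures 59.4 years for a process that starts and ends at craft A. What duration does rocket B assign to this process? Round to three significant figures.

67.7 years

Speed of craft A in rocket B's frame: u = (v_A − v_B)/(1 − v_A v_B/c²) = (0.9143 − 0.774)/(1 − 0.9143×0.774) = 0.1403/0.2923318 = 0.47993; |u| = 0.47993c.
γ for this relative speed: γ = 1/√(1 − 0.230333) = 1.1399.
The clock on craft A records proper time, so rocket B measures Δt = γΔτ = 1.1399 × 59.4 = 67.7 years.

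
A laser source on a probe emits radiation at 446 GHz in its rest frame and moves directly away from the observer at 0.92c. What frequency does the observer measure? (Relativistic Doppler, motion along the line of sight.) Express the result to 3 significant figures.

91.0 GHz

Relativistic Doppler (source moving away): f_obs = f_src · √((1−β)/(1+β)).
With β = 0.92: factor = √(0.08/1.92) = 0.20412.
f_obs = 446 × 0.20412 = 91.0 GHz.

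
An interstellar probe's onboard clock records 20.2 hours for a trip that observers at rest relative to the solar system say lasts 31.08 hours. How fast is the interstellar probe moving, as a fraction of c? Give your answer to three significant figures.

0.760c

γ = Δt/Δτ = 31.08/20.2 = 1.5386.
β = √(1 − 1/γ²) = √(1 − 0.422424) = √0.577576 = 0.760.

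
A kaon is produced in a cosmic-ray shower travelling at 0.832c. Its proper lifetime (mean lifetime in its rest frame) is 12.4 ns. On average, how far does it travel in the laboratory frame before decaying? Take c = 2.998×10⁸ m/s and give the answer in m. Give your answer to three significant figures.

β² = 0.692224, so γ = 1/√0.307776 = 1.8025.
Lab-frame lifetime: Δt = γτ = 1.8025 × 12.4 ns = 22.351 ns.
Distance: d = vΔt = 0.832 × 2.998×10⁸ m/s × 2.2351×10^-8 s = 5.58 m.

5.58 m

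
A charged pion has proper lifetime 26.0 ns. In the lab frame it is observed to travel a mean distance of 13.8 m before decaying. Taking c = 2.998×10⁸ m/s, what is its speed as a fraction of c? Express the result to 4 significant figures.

Let x = d/(cτ) = 13.80 m / (2.998×10⁸ m/s × 2.600×10^-8 s) = 1.7704. Since d = βγcτ, x = βγ = β/√(1−β²).
Solving: β² = x²/(1+x²) = 3.13432/4.13432 = 0.758122, so β = 0.8707.

0.8707c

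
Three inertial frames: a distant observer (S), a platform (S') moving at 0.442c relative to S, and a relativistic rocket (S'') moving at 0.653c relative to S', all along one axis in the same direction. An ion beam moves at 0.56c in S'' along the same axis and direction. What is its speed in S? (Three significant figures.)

0.955c

Compose velocities in two stages. Stage 1 (into S'): u₁ = (0.56+0.653)/(1+0.56×0.653) = 0.8882.
Stage 2 (into S): u = (0.8882+0.442)/(1+0.8882×0.442) = 0.9552, so the speed is 0.955c.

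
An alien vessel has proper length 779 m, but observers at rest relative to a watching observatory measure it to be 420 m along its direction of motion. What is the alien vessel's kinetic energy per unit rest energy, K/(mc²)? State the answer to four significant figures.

From L = L₀/γ: γ = 779/420 = 1.85476.
Since K = (γ−1)mc², K/(mc²) = 1.85476 − 1 = 0.8548.

0.8548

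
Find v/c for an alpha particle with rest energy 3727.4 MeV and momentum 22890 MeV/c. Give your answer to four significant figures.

βγ = pc/(mc²) = 22890/3727.4 = 6.141.
Since γ² = 1 + (βγ)² = 38.7119, γ = √38.7119 = 6.22189, and β = (βγ)/γ = 6.141/6.22189 = 0.9870.

0.9870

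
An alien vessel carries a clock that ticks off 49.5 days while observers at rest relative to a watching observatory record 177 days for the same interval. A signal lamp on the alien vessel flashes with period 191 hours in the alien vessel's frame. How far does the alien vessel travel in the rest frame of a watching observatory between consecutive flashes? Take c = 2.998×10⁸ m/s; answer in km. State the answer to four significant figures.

7.077×10^11 km

γ = Δt/Δτ = 177/49.5 = 3.57576.
β = √(1 − 1/γ²) = 0.9601. Lab-frame period = γτ = 3.57576×191 hours = 682.97 hours. Distance = βc × γτ = 0.9601 × 2.998×10⁸ m/s × 2458692 s = 7.0770×10^14 m = 7.077×10^11 km.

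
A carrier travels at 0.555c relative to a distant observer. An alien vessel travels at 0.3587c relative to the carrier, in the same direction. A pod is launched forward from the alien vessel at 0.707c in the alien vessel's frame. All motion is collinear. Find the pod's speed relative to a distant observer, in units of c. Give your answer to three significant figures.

Compose velocities in two stages. Stage 1 (into S'): u₁ = (0.707+0.3587)/(1+0.707×0.3587) = 0.85011.
Stage 2 (into S): u = (0.85011+0.555)/(1+0.85011×0.555) = 0.95468, so the speed is 0.955c.

0.955c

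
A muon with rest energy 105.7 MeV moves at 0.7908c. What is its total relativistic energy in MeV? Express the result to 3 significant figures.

173 MeV

γ = 1/√(1 − β²) = 1/√(1 − 0.62536464) = 1/√0.37463536 = 1/0.612075 = 1.6338.
Total energy: E = γmc² = 1.6338 × 105.7 MeV = 173 MeV.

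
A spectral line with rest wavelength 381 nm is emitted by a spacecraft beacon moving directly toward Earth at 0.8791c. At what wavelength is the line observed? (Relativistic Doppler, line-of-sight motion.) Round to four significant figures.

Relativistic Doppler for wavelength: λ_obs = λ_src · √((1−β)/(1+β)).
With β = 0.8791: factor = √(0.1209/1.8791) = 0.25365.
λ_obs = 381 × 0.25365 = 96.64 nm.

96.64 nm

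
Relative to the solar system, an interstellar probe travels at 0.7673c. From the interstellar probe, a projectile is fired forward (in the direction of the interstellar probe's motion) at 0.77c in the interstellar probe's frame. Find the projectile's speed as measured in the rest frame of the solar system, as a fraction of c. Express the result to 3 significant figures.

In units of c, u = (u' + v)/(1 + u'v) with u' = 0.77 and v = 0.7673.
Numerator: 0.77 + 0.7673 = 1.5373. Denominator: 1 + (0.77)(0.7673) = 1.590821.
u = 1.5373/1.590821 = 0.96636, so the speed is 0.966c.

0.966c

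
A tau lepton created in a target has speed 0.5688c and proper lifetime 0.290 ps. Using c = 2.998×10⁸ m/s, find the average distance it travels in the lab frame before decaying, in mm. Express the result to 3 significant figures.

0.0601 mm

γ = 1/√(1 − β²) = 1/√(1 − 0.32353344) = 1/√0.67646656 = 1/0.822476 = 1.2158.
Lab-frame lifetime: Δt = γτ = 1.2158 × 0.290 ps = 0.35258 ps.
Distance: d = vΔt = 0.5688 × 2.998×10⁸ m/s × 3.5258×10^-13 s = 6.01×10^-5 m = 0.0601 mm.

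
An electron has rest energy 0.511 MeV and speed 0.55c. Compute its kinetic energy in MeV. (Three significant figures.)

Lorentz factor: γ = (1 − 0.3025)^(−1/2) = 1.19737.
Kinetic energy: K = (γ − 1)mc² = (1.19737 − 1) × 0.511 MeV = 0.19737 × 0.511 = 0.101 MeV.

0.101 MeV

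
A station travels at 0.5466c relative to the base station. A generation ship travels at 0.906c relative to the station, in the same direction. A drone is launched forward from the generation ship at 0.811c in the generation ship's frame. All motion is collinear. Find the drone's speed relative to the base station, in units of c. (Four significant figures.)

0.9970c

First combine the drone and generation ship (S''→S'): u₁ = (0.811 + 0.906)/(1 + 0.811×0.906) = 1.717/1.734766 = 0.98976.
Then combine with the station (S'→S): u = (0.98976 + 0.5466)/(1 + 0.98976×0.5466) = 1.53636/1.541002816 = 0.99699.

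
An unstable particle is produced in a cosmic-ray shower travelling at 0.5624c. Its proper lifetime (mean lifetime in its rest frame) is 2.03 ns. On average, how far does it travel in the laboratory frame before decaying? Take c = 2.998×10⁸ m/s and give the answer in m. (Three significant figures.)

γ = 1/√(1 − β²) = 1/√(1 − 0.31629376) = 1/√0.68370624 = 1/0.826865 = 1.2094.
Lab-frame lifetime: Δt = γτ = 1.2094 × 2.03 ns = 2.4551 ns.
Distance: d = vΔt = 0.5624 × 2.998×10⁸ m/s × 2.4551×10^-9 s = 0.414 m.

0.414 m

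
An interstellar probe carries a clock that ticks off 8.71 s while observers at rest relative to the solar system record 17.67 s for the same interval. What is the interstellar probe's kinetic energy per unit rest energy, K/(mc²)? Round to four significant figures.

γ = Δt/Δτ = 17.67/8.71 = 2.0287.
K/(mc²) = γ − 1 = 2.0287 − 1 = 1.029.

1.029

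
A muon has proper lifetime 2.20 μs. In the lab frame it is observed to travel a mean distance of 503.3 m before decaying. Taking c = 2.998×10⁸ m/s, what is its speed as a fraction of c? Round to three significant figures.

Lab distance = (lab lifetime)·v = γτ·βc, so βγ = d/(cτ) = 503.3/(2.998×10⁸ × 2.200×10^-6) = 0.76308.
With βγ = 0.76308: γ² = 1 + (βγ)² = 1.582291, and β = (βγ)/γ = 0.76308/1.25789 = 0.607.

0.607c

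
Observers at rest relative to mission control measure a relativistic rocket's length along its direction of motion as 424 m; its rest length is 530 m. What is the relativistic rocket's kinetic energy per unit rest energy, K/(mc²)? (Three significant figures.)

0.250

Length contraction gives γ = L₀/L = 530/424 = 1.25.
Since K = (γ−1)mc², K/(mc²) = 1.25 − 1 = 0.250.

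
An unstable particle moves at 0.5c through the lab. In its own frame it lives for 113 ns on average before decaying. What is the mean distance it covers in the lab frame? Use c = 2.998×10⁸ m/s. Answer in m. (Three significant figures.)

19.6 m

γ = 1/√(1 − β²) = 1/√(1 − 0.25) = 1/√0.75 = 1/0.866025 = 1.1547.
Lab-frame lifetime: Δt = γτ = 1.1547 × 113 ns = 130.48 ns.
Distance: d = vΔt = 0.5 × 2.998×10⁸ m/s × 1.3048×10^-7 s = 19.6 m.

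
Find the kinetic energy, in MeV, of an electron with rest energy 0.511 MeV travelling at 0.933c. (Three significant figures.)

0.909 MeV

γ = 1/√(1 − β²) = 1/√(1 − 0.870489) = 1/√0.129511 = 2.7787.
Kinetic energy: K = (γ − 1)mc² = (2.7787 − 1) × 0.511 MeV = 1.7787 × 0.511 = 0.909 MeV.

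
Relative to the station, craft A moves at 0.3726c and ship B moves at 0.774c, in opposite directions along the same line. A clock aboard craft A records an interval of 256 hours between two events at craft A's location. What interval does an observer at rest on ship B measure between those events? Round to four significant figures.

Transform craft A's velocity into ship B's frame: (0.3726 + 0.774)/(1 + 0.3726·0.774) = 1.1466/1.2883924, so the relative speed is 0.88995c.
γ for this relative speed: γ = 1/√(1 − 0.792011) = 2.1927.
Craft A's interval is proper; time dilation gives Δt_B = γΔτ = 2.1927 × 256 hours = 561.3 hours.

561.3 hours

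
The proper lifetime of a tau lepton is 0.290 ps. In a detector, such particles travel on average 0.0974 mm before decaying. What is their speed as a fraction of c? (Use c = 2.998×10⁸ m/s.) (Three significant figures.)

0.746c

d = βγcτ ⇒ βγ = d/(cτ) = 9.740×10^-5 m / (8.6942×10^-5 m) = 1.1203.
β = (βγ)/√(1+(βγ)²) = 1.1203/√2.25507 = 0.746.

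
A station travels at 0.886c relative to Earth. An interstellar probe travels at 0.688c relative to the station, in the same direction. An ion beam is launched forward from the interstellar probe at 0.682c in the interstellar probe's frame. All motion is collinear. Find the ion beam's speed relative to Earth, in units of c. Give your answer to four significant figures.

0.9958c

First combine the ion beam and interstellar probe (S''→S'): u₁ = (0.682 + 0.688)/(1 + 0.682×0.688) = 1.37/1.469216 = 0.93247.
Then combine with the station (S'→S): u = (0.93247 + 0.886)/(1 + 0.93247×0.886) = 1.81847/1.82616842 = 0.99578.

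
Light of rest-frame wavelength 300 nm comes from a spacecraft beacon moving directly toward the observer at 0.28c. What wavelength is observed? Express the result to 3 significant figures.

225 nm

Relativistic Doppler for wavelength: λ_obs = λ_src · √((1−β)/(1+β)).
With β = 0.28: factor = √(0.72/1.28) = 0.75.
λ_obs = 300 × 0.75 = 225 nm.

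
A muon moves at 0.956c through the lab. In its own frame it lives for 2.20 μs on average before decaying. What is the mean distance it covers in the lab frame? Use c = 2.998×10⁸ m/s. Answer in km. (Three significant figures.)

β² = 0.913936, so γ = 1/√0.086064 = 3.4087.
Lab-frame lifetime: Δt = γτ = 3.4087 × 2.20 μs = 7.4991 μs.
Distance: d = vΔt = 0.956 × 2.998×10⁸ m/s × 7.4991×10^-6 s = 2150 m = 2.15 km.

2.15 km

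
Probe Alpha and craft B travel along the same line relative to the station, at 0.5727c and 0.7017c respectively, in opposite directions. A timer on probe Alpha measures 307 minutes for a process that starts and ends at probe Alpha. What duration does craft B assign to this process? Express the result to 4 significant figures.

The velocity of probe Alpha relative to craft B is (0.5727 + 0.7017)c / (1 + 0.5727×0.7017) = 0.90908c; relative speed 0.90908c.
γ for this relative speed: γ = 1/√(1 − 0.826426) = 2.4003.
Probe Alpha's interval is proper; time dilation gives Δt_B = γΔτ = 2.4003 × 307 minutes = 736.9 minutes.

736.9 minutes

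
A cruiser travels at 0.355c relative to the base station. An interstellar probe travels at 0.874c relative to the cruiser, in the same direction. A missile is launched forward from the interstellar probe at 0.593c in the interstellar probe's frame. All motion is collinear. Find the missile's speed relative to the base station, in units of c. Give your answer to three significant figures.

0.984c

First combine the missile and interstellar probe (S''→S'): u₁ = (0.593 + 0.874)/(1 + 0.593×0.874) = 1.467/1.518282 = 0.96622.
Then combine with the cruiser (S'→S): u = (0.96622 + 0.355)/(1 + 0.96622×0.355) = 1.32122/1.3430081 = 0.98378.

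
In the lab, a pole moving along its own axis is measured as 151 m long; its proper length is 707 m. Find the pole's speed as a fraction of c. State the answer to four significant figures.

0.9769c

Length contraction gives γ = L₀/L = 707/151 = 4.6821.
β = √(1 − 1/γ²) = √0.954384 = 0.9769.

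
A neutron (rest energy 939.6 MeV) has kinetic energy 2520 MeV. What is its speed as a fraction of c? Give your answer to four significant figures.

0.9624c

K = (γ−1)mc², so γ = 1 + 2520/939.6 = 3.682.
Then v/c = √(1 − γ⁻²) = √(1 − 0.073762) = √0.926238 = 0.9624.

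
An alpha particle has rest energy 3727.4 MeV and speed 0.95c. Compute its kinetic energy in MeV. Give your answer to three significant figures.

γ = 1/√(1 − β²) = 1/√(1 − 0.9025) = 1/√0.0975 = 1/0.31225 = 3.2026.
Kinetic energy: K = (γ − 1)mc² = (3.2026 − 1) × 3727.4 MeV = 2.2026 × 3727.4 = 8210 MeV.

8210 MeV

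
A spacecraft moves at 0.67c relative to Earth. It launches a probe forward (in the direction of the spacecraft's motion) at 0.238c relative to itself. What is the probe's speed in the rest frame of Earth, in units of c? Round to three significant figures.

0.783c

Relativistic velocity addition: u = (u' + v)/(1 + u'v/c²), with u' = 0.238c and v = 0.67c.
Numerator: 0.238 + 0.67 = 0.908. Denominator: 1 + (0.238)(0.67) = 1.15946.
u = 0.908/1.15946 = 0.78312, so the speed is 0.783c.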